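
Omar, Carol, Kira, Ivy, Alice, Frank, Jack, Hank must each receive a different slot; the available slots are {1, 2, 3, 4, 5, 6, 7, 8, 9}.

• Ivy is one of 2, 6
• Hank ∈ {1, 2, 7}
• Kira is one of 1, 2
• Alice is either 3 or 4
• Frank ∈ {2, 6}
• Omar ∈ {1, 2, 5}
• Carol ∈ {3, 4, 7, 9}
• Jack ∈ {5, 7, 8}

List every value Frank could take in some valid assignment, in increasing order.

The 2 variables Ivy and Frank are confined to {2, 6}, which locks those values in; drop them from Omar, Kira, Hank.
Kira must be 1 (only option left). Remove 1 from Omar, Hank.
Hank must be 7 (only option left). Remove 7 from Carol, Jack.
Omar's domain is down to {5}, so Omar = 5. Eliminate 5 elsewhere: Jack.
That leaves Jack = 8.
No further eliminations apply; Frank can still be any of 2, 6.

2, 6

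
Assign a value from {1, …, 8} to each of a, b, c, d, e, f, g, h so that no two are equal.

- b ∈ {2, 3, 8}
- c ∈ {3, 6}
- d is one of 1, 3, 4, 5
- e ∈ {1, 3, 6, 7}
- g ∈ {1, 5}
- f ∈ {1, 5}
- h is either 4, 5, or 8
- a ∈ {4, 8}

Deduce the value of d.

3

The 8 variables together cover exactly {1, 2, 3, 4, 5, 6, 7, 8} — 8 values for 8 variables — and 2 appears only in b's list, so b = 2.
The 7 still-open variables draw from only 7 values {1, 3, 4, 5, 6, 7, 8}, so each is used; only e can be 7, hence e = 7.
The 6 still-open variables together cover exactly {1, 3, 4, 5, 6, 8} — 6 values for 6 variables — and 6 appears only in c's list, so c = 6.
The 5 still-open variables draw from only 5 values {1, 3, 4, 5, 8}, so each is used; only d can be 3, hence d = 3.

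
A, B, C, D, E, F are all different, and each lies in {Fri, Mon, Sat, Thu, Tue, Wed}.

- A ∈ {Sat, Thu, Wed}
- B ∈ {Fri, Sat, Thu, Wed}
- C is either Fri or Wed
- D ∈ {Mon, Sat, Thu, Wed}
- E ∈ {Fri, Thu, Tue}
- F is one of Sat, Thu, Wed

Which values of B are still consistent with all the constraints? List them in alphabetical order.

Fri, Sat, Thu, Wed

The 6 variables draw from only 6 values {Fri, Mon, Sat, Thu, Tue, Wed}, so each is used; only D can be Mon, hence D = Mon.
The 5 still-open variables draw from only 5 values {Fri, Sat, Thu, Tue, Wed}, so each is used; only E can be Tue, hence E = Tue.
No further eliminations apply; B can still be any of Fri, Sat, Thu, Wed.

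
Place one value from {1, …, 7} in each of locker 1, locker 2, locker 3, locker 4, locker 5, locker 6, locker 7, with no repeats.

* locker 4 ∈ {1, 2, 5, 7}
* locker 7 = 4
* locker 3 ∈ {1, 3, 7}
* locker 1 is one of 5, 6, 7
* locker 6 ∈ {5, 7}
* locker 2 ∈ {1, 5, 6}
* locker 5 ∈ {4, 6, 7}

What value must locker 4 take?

2

locker 7 has just one choice, so locker 7 = 4. So locker 5 can't be 4.
The 6 still-open variables together cover exactly {1, 2, 3, 5, 6, 7} — 6 values for 6 variables — and 2 appears only in locker 4's list, so locker 4 = 2.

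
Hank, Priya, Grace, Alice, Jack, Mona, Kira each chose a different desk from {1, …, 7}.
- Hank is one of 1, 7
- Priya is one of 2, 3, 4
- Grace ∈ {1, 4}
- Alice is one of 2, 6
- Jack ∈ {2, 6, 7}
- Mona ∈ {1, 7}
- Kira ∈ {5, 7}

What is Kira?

5

Among the 7 variables, 3 fits only Priya (and all 7 values in {1, 2, 3, 4, 5, 6, 7} must be used), so Priya = 3.
The 6 still-open variables together cover exactly {1, 2, 4, 5, 6, 7} — 6 values for 6 variables — and 4 appears only in Grace's list, so Grace = 4.
The 5 still-open variables draw from only 5 values {1, 2, 5, 6, 7}, so each is used; only Kira can be 5, hence Kira = 5.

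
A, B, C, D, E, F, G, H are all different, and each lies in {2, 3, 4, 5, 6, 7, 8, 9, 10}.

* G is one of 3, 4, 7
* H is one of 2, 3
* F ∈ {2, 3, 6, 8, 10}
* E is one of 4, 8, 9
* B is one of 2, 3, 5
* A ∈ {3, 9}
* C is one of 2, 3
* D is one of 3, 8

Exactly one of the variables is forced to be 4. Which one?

E

C and H between them cover only {2, 3} — a naked pair. Remove those values from A, B, D, F, G.
A's domain is down to {9}, so A = 9. Eliminate 9 elsewhere: E.
That leaves B = 5.
D must be 8 (only option left). Eliminate 8 elsewhere: E, F.
So 4 goes to E.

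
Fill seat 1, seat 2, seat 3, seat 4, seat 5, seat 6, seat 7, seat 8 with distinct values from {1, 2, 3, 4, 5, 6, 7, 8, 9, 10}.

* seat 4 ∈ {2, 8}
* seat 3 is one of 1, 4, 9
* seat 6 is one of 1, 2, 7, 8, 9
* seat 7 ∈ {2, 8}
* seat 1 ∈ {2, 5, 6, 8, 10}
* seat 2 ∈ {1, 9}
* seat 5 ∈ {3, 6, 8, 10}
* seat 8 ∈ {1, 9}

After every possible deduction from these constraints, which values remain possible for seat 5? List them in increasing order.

seat 2 and seat 8 between them cover only {1, 9} — a naked pair. Remove those values from seat 3, seat 6.
seat 3's domain is down to {4}, so seat 3 = 4.
The 2 variables seat 4 and seat 7 are confined to {2, 8}, which locks those values in; drop them from seat 1, seat 5, seat 6.
seat 6's domain is down to {7}, so seat 6 = 7.
No further eliminations apply; seat 5 can still be any of 3, 6, 10.

3, 6, 10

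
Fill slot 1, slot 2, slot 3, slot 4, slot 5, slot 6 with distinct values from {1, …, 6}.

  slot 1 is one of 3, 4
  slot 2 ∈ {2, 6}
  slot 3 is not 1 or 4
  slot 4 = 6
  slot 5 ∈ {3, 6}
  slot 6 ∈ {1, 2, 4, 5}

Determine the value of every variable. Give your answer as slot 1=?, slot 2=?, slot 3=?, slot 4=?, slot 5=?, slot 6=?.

slot 4's domain is down to {6}, so slot 4 = 6. Strike 6 from slot 2, slot 3, slot 5.
That leaves slot 5 = 3. So slot 1, slot 3 can't be 3.
That leaves slot 1 = 4. Remove 4 from slot 6.
That leaves slot 2 = 2. Remove 2 from slot 3, slot 6.
slot 3's domain is down to {5}, so slot 3 = 5. Eliminate 5 elsewhere: slot 6.
That leaves slot 6 = 1.

slot 1=4, slot 2=2, slot 3=5, slot 4=6, slot 5=3, slot 6=1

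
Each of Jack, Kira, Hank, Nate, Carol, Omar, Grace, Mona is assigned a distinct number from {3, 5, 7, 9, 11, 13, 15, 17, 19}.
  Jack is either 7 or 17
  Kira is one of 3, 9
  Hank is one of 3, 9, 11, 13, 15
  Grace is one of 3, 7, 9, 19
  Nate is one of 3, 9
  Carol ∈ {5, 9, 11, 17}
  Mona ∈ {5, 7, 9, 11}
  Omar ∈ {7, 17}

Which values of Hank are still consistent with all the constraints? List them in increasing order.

Jack and Omar between them cover only {7, 17} — a naked pair. Remove those values from Carol, Grace, Mona.
Kira and Nate between them cover only {3, 9} — a naked pair. Remove those values from Hank, Carol, Grace, Mona.
Grace's domain is down to {19}, so Grace = 19.
Carol and Mona between them cover only {5, 11} — a naked pair. Remove those values from Hank.
No further eliminations apply; Hank can still be any of 13, 15.

13, 15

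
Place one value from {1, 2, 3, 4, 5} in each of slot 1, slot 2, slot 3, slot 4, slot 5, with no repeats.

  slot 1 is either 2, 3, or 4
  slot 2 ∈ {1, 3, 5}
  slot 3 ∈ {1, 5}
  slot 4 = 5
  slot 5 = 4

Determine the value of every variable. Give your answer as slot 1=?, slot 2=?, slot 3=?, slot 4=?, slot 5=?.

slot 4's domain is down to {5}, so slot 4 = 5. Eliminate 5 elsewhere: slot 2, slot 3.
slot 5's domain is down to {4}, so slot 5 = 4. So slot 1 can't be 4.
slot 3 must be 1 (only option left). So slot 2 can't be 1.
slot 2's domain is down to {3}, so slot 2 = 3. So slot 1 can't be 3.
slot 1 has just one choice, so slot 1 = 2.

slot 1=2, slot 2=3, slot 3=1, slot 4=5, slot 5=4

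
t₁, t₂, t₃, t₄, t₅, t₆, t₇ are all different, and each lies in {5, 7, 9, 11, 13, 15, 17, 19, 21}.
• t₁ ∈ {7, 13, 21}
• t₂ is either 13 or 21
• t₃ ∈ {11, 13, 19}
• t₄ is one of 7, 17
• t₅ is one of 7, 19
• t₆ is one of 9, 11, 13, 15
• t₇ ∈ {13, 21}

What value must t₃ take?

11

The 2 variables t₂ and t₇ are confined to {13, 21}, which locks those values in; drop them from t₁, t₃, t₆.
t₁'s domain is down to {7}, so t₁ = 7. Remove 7 from t₄, t₅.
t₄'s domain is down to {17}, so t₄ = 17.
That leaves t₅ = 19. Eliminate 19 elsewhere: t₃.
So t₃ = 11.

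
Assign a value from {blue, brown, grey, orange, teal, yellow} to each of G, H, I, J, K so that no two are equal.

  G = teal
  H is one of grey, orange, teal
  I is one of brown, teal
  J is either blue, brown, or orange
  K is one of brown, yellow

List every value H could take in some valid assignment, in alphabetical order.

grey, orange

G must be teal (only option left). Remove teal from H, I.
I's domain is down to {brown}, so I = brown. Eliminate brown elsewhere: J, K.
That leaves K = yellow.
No further eliminations apply; H can still be any of grey, orange.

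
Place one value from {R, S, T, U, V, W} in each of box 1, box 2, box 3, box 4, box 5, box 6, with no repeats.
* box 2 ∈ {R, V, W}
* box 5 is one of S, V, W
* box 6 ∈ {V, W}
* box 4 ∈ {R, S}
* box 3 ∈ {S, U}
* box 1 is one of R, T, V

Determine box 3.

U

The 6 variables together cover exactly {R, S, T, U, V, W} — 6 values for 6 variables — and T appears only in box 1's list, so box 1 = T.
The 5 still-open variables together cover exactly {R, S, U, V, W} — 5 values for 5 variables — and U appears only in box 3's list, so box 3 = U.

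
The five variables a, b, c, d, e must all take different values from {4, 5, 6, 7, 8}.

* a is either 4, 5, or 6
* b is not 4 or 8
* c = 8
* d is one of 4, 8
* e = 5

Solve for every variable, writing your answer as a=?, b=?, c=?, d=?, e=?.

c has just one choice, so c = 8. Eliminate 8 elsewhere: d.
d must be 4 (only option left). So a can't be 4.
That leaves e = 5. Remove 5 from a, b.
That leaves a = 6. Strike 6 from b.
b must be 7 (only option left).

a=6, b=7, c=8, d=4, e=5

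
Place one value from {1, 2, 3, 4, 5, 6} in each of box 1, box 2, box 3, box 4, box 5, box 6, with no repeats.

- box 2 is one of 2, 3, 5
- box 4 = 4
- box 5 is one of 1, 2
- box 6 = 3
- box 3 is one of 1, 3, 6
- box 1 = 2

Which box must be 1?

box 1 has just one choice, so box 1 = 2. So box 2, box 5 can't be 2.

box 5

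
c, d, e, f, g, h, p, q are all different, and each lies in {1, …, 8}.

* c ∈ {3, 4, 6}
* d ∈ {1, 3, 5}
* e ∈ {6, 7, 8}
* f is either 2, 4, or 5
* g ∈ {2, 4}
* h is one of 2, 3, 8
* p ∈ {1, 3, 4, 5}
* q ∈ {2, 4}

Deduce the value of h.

The 8 variables together cover exactly {1, 2, 3, 4, 5, 6, 7, 8} — 8 values for 8 variables — and 7 appears only in e's list, so e = 7.
The 7 still-open variables draw from only 7 values {1, 2, 3, 4, 5, 6, 8}, so each is used; only c can be 6, hence c = 6.
The 6 still-open variables together cover exactly {1, 2, 3, 4, 5, 8} — 6 values for 6 variables — and 8 appears only in h's list, so h = 8.

8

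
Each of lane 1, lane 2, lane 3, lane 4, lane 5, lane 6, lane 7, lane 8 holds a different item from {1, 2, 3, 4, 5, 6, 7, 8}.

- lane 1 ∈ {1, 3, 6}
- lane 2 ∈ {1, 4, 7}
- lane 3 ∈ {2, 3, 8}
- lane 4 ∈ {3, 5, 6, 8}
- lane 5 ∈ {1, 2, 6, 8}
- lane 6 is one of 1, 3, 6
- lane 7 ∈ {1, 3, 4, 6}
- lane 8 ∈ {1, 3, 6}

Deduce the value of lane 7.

The 8 variables draw from only 8 values {1, 2, 3, 4, 5, 6, 7, 8}, so each is used; only lane 4 can be 5, hence lane 4 = 5.
The 7 still-open variables together cover exactly {1, 2, 3, 4, 6, 7, 8} — 7 values for 7 variables — and 7 appears only in lane 2's list, so lane 2 = 7.
Among the 6 still-open variables, 4 fits only lane 7 (and all 6 values in {1, 2, 3, 4, 6, 8} must be used), so lane 7 = 4.

4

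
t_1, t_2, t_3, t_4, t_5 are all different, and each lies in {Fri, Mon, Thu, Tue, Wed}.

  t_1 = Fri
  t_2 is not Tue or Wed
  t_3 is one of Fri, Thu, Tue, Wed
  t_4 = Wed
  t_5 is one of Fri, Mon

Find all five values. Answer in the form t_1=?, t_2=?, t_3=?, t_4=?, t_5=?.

t_1=Fri, t_2=Thu, t_3=Tue, t_4=Wed, t_5=Mon

t_1's domain is down to {Fri}, so t_1 = Fri. So t_2, t_3, t_5 can't be Fri.
t_4 has just one choice, so t_4 = Wed. So t_3 can't be Wed.
t_5's domain is down to {Mon}, so t_5 = Mon. Eliminate Mon elsewhere: t_2.
t_2's domain is down to {Thu}, so t_2 = Thu. So t_3 can't be Thu.
t_3 must be Tue (only option left).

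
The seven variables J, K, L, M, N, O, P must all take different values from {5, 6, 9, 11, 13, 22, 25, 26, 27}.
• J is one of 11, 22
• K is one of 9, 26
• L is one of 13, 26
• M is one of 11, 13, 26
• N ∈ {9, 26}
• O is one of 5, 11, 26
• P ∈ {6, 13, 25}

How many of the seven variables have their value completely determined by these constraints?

K and N share exactly the 2 values {9, 26}; by pigeonhole those values go to them, so strike 9, 26 from L, M, O.
L has just one choice, so L = 13. Strike 13 from M, P.
M has just one choice, so M = 11. Eliminate 11 elsewhere: J, O.
O must be 5 (only option left).
J's domain is down to {22}, so J = 22.
Determined: J=22, L=13, M=11, O=5. The other variables each still have more than one consistent value. That makes 4.

4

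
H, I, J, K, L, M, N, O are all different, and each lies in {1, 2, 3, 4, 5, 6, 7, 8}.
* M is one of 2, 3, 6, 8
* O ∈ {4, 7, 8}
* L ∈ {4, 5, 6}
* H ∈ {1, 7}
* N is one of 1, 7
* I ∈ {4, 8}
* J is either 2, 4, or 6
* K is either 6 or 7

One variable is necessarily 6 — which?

K

The 8 variables together cover exactly {1, 2, 3, 4, 5, 6, 7, 8} — 8 values for 8 variables — and 3 appears only in M's list, so M = 3.
Among the 7 still-open variables, 2 fits only J (and all 7 values in {1, 2, 4, 5, 6, 7, 8} must be used), so J = 2.
The 6 still-open variables draw from only 6 values {1, 4, 5, 6, 7, 8}, so each is used; only L can be 5, hence L = 5.
Among the 5 still-open variables, 6 fits only K (and all 5 values in {1, 4, 6, 7, 8} must be used), so K = 6.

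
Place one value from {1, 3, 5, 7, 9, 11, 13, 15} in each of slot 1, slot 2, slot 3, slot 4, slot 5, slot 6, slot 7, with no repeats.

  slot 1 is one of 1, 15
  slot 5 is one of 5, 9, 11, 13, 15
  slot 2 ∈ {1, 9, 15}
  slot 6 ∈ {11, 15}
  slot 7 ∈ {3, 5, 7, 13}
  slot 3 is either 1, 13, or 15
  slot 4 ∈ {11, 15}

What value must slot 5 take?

slot 4 and slot 6 share exactly the 2 values {11, 15}; by pigeonhole those values go to them, so strike 11, 15 from slot 1, slot 2, slot 3, slot 5.
slot 1 must be 1 (only option left). Remove 1 from slot 2, slot 3.
That leaves slot 2 = 9. Strike 9 from slot 5.
That leaves slot 3 = 13. Strike 13 from slot 5, slot 7.
So slot 5 = 5.

5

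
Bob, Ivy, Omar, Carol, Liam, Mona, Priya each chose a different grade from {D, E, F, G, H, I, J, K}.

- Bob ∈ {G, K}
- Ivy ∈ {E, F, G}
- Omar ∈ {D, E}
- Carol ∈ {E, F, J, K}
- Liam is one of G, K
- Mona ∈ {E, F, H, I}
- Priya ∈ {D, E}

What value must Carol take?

The 2 variables Bob and Liam are confined to {G, K}, which locks those values in; drop them from Ivy, Carol.
Omar and Priya share exactly the 2 values {D, E}; by pigeonhole those values go to them, so strike D, E from Ivy, Carol, Mona.
Ivy has just one choice, so Ivy = F. Remove F from Carol, Mona.
So Carol = J.

J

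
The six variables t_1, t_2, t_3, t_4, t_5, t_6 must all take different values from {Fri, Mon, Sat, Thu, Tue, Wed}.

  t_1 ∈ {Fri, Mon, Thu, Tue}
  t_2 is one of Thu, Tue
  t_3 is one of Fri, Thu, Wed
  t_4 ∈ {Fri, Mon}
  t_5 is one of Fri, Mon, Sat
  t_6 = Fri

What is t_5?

t_6's domain is down to {Fri}, so t_6 = Fri. Eliminate Fri elsewhere: t_1, t_3, t_4, t_5.
t_4 must be Mon (only option left). Remove Mon from t_1, t_5.
So t_5 = Sat.

Sat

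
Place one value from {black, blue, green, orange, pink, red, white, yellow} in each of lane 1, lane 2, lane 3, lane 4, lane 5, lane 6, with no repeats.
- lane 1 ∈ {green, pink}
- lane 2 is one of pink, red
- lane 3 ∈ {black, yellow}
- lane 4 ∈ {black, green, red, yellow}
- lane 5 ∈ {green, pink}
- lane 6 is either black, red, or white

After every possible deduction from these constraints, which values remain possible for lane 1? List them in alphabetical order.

The 6 variables draw from only 6 values {black, green, pink, red, white, yellow}, so each is used; only lane 6 can be white, hence lane 6 = white.
lane 1 and lane 5 share exactly the 2 values {green, pink}; by pigeonhole those values go to them, so strike green, pink from lane 2, lane 4.
That leaves lane 2 = red. Eliminate red elsewhere: lane 4.
No further eliminations apply; lane 1 can still be any of green, pink.

green, pink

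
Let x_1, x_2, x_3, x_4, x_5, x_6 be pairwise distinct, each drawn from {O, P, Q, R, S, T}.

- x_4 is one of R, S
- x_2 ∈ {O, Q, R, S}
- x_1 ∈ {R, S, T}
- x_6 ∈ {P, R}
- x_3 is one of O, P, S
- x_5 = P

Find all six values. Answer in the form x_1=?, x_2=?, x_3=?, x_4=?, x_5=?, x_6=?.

x_5 must be P (only option left). Strike P from x_3, x_6.
x_6 must be R (only option left). Strike R from x_1, x_2, x_4.
x_4's domain is down to {S}, so x_4 = S. Remove S from x_1, x_2, x_3.
x_1 must be T (only option left).
x_3 must be O (only option left). Eliminate O elsewhere: x_2.
x_2 must be Q (only option left).

x_1=T, x_2=Q, x_3=O, x_4=S, x_5=P, x_6=R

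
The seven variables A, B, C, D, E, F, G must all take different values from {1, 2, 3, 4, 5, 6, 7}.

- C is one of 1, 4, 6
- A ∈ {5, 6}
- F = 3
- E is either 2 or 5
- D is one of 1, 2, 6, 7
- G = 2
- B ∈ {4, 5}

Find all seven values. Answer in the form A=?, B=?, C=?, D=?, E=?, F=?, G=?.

F has just one choice, so F = 3.
G must be 2 (only option left). So D, E can't be 2.
E must be 5 (only option left). Strike 5 from A, B.
A's domain is down to {6}, so A = 6. So C, D can't be 6.
That leaves B = 4. Eliminate 4 elsewhere: C.
That leaves C = 1. Strike 1 from D.
D has just one choice, so D = 7.

A=6, B=4, C=1, D=7, E=5, F=3, G=2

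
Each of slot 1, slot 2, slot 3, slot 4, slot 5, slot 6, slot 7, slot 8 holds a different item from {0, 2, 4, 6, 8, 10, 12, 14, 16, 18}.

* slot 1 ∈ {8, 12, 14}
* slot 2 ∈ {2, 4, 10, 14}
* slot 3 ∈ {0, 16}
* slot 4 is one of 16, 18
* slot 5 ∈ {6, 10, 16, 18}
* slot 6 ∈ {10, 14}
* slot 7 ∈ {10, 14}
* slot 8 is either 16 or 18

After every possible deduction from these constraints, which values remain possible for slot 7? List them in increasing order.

The 2 variables slot 4 and slot 8 are confined to {16, 18}, which locks those values in; drop them from slot 3, slot 5.
slot 3's domain is down to {0}, so slot 3 = 0.
The 2 variables slot 6 and slot 7 are confined to {10, 14}, which locks those values in; drop them from slot 1, slot 2, slot 5.
slot 5 has just one choice, so slot 5 = 6.
No further eliminations apply; slot 7 can still be any of 10, 14.

10, 14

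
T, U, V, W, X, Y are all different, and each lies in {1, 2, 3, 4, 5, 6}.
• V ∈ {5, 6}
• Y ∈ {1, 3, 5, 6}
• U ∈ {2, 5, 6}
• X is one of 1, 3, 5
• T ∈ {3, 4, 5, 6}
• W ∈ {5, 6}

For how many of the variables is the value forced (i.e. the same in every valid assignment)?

Among the 6 variables, 2 fits only U (and all 6 values in {1, 2, 3, 4, 5, 6} must be used), so U = 2.
The 5 still-open variables draw from only 5 values {1, 3, 4, 5, 6}, so each is used; only T can be 4, hence T = 4.
The 2 variables V and W are confined to {5, 6}, which locks those values in; drop them from X, Y.
Determined: T=4, U=2. The other variables each still have more than one consistent value. That makes 2.

2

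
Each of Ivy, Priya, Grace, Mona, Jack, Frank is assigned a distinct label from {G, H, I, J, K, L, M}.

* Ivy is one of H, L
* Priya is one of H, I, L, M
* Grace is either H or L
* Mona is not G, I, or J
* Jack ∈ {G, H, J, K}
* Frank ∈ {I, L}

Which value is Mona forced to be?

Ivy and Grace between them cover only {H, L} — a naked pair. Remove those values from Priya, Mona, Jack, Frank.
Frank's domain is down to {I}, so Frank = I. Remove I from Priya.
Priya must be M (only option left). So Mona can't be M.
So Mona = K.

K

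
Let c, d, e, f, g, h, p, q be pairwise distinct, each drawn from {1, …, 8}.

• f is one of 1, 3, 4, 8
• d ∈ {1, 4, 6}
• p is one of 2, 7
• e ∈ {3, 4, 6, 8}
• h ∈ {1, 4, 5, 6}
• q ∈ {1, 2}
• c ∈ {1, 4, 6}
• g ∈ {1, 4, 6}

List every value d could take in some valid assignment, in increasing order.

Among the 8 variables, 5 fits only h (and all 8 values in {1, 2, 3, 4, 5, 6, 7, 8} must be used), so h = 5.
Among the 7 still-open variables, 7 fits only p (and all 7 values in {1, 2, 3, 4, 6, 7, 8} must be used), so p = 7.
The 6 still-open variables together cover exactly {1, 2, 3, 4, 6, 8} — 6 values for 6 variables — and 2 appears only in q's list, so q = 2.
c, d, g between them cover only {1, 4, 6} — a naked triple. Remove those values from e, f.
No further eliminations apply; d can still be any of 1, 4, 6.

1, 4, 6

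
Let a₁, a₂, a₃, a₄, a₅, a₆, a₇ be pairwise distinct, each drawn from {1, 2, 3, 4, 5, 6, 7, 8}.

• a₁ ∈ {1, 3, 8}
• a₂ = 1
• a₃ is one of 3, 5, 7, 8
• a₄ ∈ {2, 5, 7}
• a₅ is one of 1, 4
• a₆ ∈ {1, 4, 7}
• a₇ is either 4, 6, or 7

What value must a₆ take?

a₂ must be 1 (only option left). So a₁, a₅, a₆ can't be 1.
a₅ must be 4 (only option left). Eliminate 4 elsewhere: a₆, a₇.
So a₆ = 7.

7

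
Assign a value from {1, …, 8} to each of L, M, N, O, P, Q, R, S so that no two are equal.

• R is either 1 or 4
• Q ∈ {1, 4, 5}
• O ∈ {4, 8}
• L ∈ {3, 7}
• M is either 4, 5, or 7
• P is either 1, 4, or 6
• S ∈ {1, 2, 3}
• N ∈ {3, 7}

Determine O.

8

Among the 8 variables, 2 fits only S (and all 8 values in {1, 2, 3, 4, 5, 6, 7, 8} must be used), so S = 2.
The 7 still-open variables draw from only 7 values {1, 3, 4, 5, 6, 7, 8}, so each is used; only P can be 6, hence P = 6.
The 6 still-open variables draw from only 6 values {1, 3, 4, 5, 7, 8}, so each is used; only O can be 8, hence O = 8.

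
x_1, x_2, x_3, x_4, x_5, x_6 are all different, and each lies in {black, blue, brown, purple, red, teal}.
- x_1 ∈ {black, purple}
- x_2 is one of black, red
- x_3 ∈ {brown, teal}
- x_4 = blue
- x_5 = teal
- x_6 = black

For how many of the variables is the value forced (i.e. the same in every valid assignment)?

6

x_4 must be blue (only option left).
x_5 has just one choice, so x_5 = teal. Remove teal from x_3.
x_6 must be black (only option left). Remove black from x_1, x_2.
x_1's domain is down to {purple}, so x_1 = purple.
x_2's domain is down to {red}, so x_2 = red.
x_3 has just one choice, so x_3 = brown.
Every variable is fixed: x_1=purple, x_2=red, x_3=brown, x_4=blue, x_5=teal, x_6=black. That makes 6.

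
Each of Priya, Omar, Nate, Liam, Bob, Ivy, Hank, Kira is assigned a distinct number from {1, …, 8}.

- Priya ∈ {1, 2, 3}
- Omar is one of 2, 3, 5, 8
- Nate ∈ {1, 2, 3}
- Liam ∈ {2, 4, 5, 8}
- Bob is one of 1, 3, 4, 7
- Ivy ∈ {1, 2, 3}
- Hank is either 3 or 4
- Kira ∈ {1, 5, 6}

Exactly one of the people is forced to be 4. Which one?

Hank

Among the 8 variables, 6 fits only Kira (and all 8 values in {1, 2, 3, 4, 5, 6, 7, 8} must be used), so Kira = 6.
Among the 7 still-open variables, 7 fits only Bob (and all 7 values in {1, 2, 3, 4, 5, 7, 8} must be used), so Bob = 7.
Priya, Nate, Ivy between them cover only {1, 2, 3} — a naked triple. Remove those values from Omar, Liam, Hank.
So 4 goes to Hank.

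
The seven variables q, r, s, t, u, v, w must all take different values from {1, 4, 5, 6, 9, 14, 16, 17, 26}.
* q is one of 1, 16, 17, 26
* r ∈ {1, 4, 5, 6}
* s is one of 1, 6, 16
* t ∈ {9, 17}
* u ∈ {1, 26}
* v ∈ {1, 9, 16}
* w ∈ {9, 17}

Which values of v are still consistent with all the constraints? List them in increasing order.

t and w between them cover only {9, 17} — a naked pair. Remove those values from q, v.
q, u, v between them cover only {1, 16, 26} — a naked triple. Remove those values from r, s.
s must be 6 (only option left). Strike 6 from r.
No further eliminations apply; v can still be any of 1, 16.

1, 16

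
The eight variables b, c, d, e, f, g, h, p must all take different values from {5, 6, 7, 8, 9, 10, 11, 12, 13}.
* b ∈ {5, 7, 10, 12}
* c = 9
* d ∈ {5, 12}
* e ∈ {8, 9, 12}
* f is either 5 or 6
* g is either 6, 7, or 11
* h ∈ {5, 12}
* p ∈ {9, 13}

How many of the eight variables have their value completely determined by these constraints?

4

c's domain is down to {9}, so c = 9. So e, p can't be 9.
That leaves p = 13.
The 2 variables d and h are confined to {5, 12}, which locks those values in; drop them from b, e, f.
That leaves e = 8.
f must be 6 (only option left). Remove 6 from g.
Determined: c=9, e=8, f=6, p=13. The other variables each still have more than one consistent value. That makes 4.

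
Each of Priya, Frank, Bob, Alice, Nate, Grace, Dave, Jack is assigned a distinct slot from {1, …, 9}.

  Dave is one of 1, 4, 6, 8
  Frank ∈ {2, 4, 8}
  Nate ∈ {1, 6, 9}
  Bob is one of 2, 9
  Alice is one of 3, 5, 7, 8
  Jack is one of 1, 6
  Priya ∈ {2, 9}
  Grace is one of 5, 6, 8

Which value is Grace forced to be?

Priya and Bob between them cover only {2, 9} — a naked pair. Remove those values from Frank, Nate.
The 2 variables Nate and Jack are confined to {1, 6}, which locks those values in; drop them from Grace, Dave.
The 2 variables Frank and Dave are confined to {4, 8}, which locks those values in; drop them from Alice, Grace.
So Grace = 5.

5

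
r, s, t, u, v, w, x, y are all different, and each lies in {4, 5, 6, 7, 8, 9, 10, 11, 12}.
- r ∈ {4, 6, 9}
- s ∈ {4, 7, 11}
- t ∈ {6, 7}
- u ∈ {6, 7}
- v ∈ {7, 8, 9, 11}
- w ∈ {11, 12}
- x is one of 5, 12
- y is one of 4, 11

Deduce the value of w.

12

Among the 8 variables, 5 fits only x (and all 8 values in {4, 5, 6, 7, 8, 9, 11, 12} must be used), so x = 5.
Among the 7 still-open variables, 8 fits only v (and all 7 values in {4, 6, 7, 8, 9, 11, 12} must be used), so v = 8.
The 6 still-open variables draw from only 6 values {4, 6, 7, 9, 11, 12}, so each is used; only r can be 9, hence r = 9.
The 5 still-open variables draw from only 5 values {4, 6, 7, 11, 12}, so each is used; only w can be 12, hence w = 12.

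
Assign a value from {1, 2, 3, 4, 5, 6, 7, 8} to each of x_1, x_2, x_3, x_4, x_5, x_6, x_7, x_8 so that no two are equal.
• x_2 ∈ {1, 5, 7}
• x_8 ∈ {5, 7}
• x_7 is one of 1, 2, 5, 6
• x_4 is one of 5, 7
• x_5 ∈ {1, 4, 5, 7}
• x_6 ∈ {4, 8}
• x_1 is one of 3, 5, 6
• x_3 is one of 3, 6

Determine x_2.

1

Among the 8 variables, 2 fits only x_7 (and all 8 values in {1, 2, 3, 4, 5, 6, 7, 8} must be used), so x_7 = 2.
The 7 still-open variables draw from only 7 values {1, 3, 4, 5, 6, 7, 8}, so each is used; only x_6 can be 8, hence x_6 = 8.
The 6 still-open variables together cover exactly {1, 3, 4, 5, 6, 7} — 6 values for 6 variables — and 4 appears only in x_5's list, so x_5 = 4.
The 5 still-open variables together cover exactly {1, 3, 5, 6, 7} — 5 values for 5 variables — and 1 appears only in x_2's list, so x_2 = 1.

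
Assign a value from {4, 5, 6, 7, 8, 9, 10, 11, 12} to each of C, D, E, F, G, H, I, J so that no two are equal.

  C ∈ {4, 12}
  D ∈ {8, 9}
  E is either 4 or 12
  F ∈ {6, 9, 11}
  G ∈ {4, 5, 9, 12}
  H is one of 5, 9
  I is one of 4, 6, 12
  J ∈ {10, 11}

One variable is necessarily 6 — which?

Among the 8 variables, 8 fits only D (and all 8 values in {4, 5, 6, 8, 9, 10, 11, 12} must be used), so D = 8.
Among the 7 still-open variables, 10 fits only J (and all 7 values in {4, 5, 6, 9, 10, 11, 12} must be used), so J = 10.
Among the 6 still-open variables, 11 fits only F (and all 6 values in {4, 5, 6, 9, 11, 12} must be used), so F = 11.
The 5 still-open variables draw from only 5 values {4, 5, 6, 9, 12}, so each is used; only I can be 6, hence I = 6.

I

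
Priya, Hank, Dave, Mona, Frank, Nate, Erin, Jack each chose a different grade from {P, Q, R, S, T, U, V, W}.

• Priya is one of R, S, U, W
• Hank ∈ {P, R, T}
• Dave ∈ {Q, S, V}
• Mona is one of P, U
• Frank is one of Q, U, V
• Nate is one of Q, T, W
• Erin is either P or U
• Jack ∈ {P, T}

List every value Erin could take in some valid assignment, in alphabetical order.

P, U

Mona and Erin share exactly the 2 values {P, U}; by pigeonhole those values go to them, so strike P, U from Priya, Hank, Frank, Jack.
That leaves Jack = T. Strike T from Hank, Nate.
That leaves Hank = R. Strike R from Priya.
No further eliminations apply; Erin can still be any of P, U.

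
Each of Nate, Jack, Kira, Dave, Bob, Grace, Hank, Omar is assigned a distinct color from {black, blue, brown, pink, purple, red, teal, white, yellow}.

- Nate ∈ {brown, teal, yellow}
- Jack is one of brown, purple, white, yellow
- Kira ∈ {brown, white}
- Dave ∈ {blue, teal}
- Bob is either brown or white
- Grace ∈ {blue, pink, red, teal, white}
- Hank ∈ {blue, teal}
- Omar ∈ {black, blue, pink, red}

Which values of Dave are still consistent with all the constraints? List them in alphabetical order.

The 2 variables Kira and Bob are confined to {brown, white}, which locks those values in; drop them from Nate, Jack, Grace.
Dave and Hank share exactly the 2 values {blue, teal}; by pigeonhole those values go to them, so strike blue, teal from Nate, Grace, Omar.
That leaves Nate = yellow. So Jack can't be yellow.
Jack has just one choice, so Jack = purple.
No further eliminations apply; Dave can still be any of blue, teal.

blue, teal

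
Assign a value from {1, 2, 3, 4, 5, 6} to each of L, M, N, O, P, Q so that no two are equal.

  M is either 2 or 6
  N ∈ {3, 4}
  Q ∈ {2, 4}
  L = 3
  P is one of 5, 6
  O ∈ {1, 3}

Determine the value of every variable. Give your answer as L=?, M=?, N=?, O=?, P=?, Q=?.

L=3, M=6, N=4, O=1, P=5, Q=2

L must be 3 (only option left). So N, O can't be 3.
N has just one choice, so N = 4. So Q can't be 4.
O must be 1 (only option left).
That leaves Q = 2. Strike 2 from M.
M must be 6 (only option left). Strike 6 from P.
P's domain is down to {5}, so P = 5.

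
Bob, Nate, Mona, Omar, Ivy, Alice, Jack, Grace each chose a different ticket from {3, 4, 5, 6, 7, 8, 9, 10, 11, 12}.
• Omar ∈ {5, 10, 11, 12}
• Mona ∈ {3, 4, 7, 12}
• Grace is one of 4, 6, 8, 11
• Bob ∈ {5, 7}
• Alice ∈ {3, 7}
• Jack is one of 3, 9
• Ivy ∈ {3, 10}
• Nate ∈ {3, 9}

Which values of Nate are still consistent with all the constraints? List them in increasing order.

Nate and Jack share exactly the 2 values {3, 9}; by pigeonhole those values go to them, so strike 3, 9 from Mona, Ivy, Alice.
Ivy's domain is down to {10}, so Ivy = 10. So Omar can't be 10.
Alice has just one choice, so Alice = 7. So Bob, Mona can't be 7.
Bob must be 5 (only option left). So Omar can't be 5.
No further eliminations apply; Nate can still be any of 3, 9.

3, 9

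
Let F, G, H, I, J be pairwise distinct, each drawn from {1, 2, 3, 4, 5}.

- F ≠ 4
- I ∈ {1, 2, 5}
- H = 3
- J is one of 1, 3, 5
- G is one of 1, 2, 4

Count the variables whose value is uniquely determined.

2

H has just one choice, so H = 3. Eliminate 3 elsewhere: F, J.
The 4 still-open variables together cover exactly {1, 2, 4, 5} — 4 values for 4 variables — and 4 appears only in G's list, so G = 4.
Determined: G=4, H=3. The other variables each still have more than one consistent value. That makes 2.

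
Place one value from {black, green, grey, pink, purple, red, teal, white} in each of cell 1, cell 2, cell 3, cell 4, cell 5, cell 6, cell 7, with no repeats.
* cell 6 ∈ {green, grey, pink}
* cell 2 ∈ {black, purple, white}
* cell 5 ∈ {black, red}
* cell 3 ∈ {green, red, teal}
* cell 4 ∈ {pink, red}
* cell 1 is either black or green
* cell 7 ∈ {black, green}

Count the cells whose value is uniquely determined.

4

cell 1 and cell 7 share exactly the 2 values {black, green}; by pigeonhole those values go to them, so strike black, green from cell 2, cell 3, cell 5, cell 6.
cell 5 has just one choice, so cell 5 = red. So cell 3, cell 4 can't be red.
cell 3 must be teal (only option left).
cell 4 must be pink (only option left). Eliminate pink elsewhere: cell 6.
cell 6's domain is down to {grey}, so cell 6 = grey.
Determined: cell 3=teal, cell 4=pink, cell 5=red, cell 6=grey. The other cells each still have more than one consistent value. That makes 4.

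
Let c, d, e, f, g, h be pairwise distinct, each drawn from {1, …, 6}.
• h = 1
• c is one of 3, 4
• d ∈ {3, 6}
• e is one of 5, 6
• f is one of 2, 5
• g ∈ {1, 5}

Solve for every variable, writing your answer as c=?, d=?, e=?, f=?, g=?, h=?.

h has just one choice, so h = 1. So g can't be 1.
That leaves g = 5. Strike 5 from e, f.
e must be 6 (only option left). So d can't be 6.
f must be 2 (only option left).
d's domain is down to {3}, so d = 3. Strike 3 from c.
c's domain is down to {4}, so c = 4.

c=4, d=3, e=6, f=2, g=5, h=1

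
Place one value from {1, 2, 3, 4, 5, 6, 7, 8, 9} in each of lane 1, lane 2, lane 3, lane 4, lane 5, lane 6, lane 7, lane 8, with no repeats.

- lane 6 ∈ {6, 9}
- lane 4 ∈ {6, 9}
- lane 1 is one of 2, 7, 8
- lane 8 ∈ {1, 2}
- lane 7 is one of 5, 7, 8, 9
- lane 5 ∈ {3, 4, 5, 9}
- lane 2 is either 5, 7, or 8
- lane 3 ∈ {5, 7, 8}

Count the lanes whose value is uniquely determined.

lane 4 and lane 6 between them cover only {6, 9} — a naked pair. Remove those values from lane 5, lane 7.
lane 2, lane 3, lane 7 between them cover only {5, 7, 8} — a naked triple. Remove those values from lane 1, lane 5.
lane 1's domain is down to {2}, so lane 1 = 2. Eliminate 2 elsewhere: lane 8.
lane 8 has just one choice, so lane 8 = 1.
Determined: lane 1=2, lane 8=1. The other lanes each still have more than one consistent value. That makes 2.

2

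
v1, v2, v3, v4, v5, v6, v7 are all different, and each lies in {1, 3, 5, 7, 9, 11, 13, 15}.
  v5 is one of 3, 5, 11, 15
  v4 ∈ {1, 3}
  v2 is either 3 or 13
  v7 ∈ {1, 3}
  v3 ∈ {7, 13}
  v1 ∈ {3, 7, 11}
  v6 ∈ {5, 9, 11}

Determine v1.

v4 and v7 share exactly the 2 values {1, 3}; by pigeonhole those values go to them, so strike 1, 3 from v1, v2, v5.
v2's domain is down to {13}, so v2 = 13. So v3 can't be 13.
v3's domain is down to {7}, so v3 = 7. Eliminate 7 elsewhere: v1.
So v1 = 11.

11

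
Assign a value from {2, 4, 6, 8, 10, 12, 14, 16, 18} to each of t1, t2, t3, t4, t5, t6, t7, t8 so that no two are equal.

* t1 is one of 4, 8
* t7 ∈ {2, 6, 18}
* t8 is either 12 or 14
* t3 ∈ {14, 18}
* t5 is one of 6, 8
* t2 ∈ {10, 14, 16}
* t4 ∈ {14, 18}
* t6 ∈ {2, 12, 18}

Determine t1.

t3 and t4 share exactly the 2 values {14, 18}; by pigeonhole those values go to them, so strike 14, 18 from t2, t6, t7, t8.
t8 must be 12 (only option left). Eliminate 12 elsewhere: t6.
t6 must be 2 (only option left). Eliminate 2 elsewhere: t7.
t7's domain is down to {6}, so t7 = 6. Strike 6 from t5.
t5 must be 8 (only option left). Strike 8 from t1.
So t1 = 4.

4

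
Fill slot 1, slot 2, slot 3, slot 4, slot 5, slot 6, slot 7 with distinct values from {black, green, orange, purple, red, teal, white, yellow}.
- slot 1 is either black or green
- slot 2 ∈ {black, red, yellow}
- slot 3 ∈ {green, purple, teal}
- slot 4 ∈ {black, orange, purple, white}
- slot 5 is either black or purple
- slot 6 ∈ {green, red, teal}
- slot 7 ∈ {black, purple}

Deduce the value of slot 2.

The 2 variables slot 5 and slot 7 are confined to {black, purple}, which locks those values in; drop them from slot 1, slot 2, slot 3, slot 4.
slot 1 has just one choice, so slot 1 = green. Strike green from slot 3, slot 6.
slot 3 has just one choice, so slot 3 = teal. Eliminate teal elsewhere: slot 6.
slot 6's domain is down to {red}, so slot 6 = red. Remove red from slot 2.
So slot 2 = yellow.

yellow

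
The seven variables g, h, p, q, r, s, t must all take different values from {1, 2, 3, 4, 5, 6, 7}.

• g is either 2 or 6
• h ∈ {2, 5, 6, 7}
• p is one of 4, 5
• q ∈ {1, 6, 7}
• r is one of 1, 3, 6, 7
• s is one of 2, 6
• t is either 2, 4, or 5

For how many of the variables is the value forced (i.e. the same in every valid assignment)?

3

The 7 variables draw from only 7 values {1, 2, 3, 4, 5, 6, 7}, so each is used; only r can be 3, hence r = 3.
The 6 still-open variables draw from only 6 values {1, 2, 4, 5, 6, 7}, so each is used; only q can be 1, hence q = 1.
The 5 still-open variables together cover exactly {2, 4, 5, 6, 7} — 5 values for 5 variables — and 7 appears only in h's list, so h = 7.
g and s share exactly the 2 values {2, 6}; by pigeonhole those values go to them, so strike 2, 6 from t.
Determined: h=7, q=1, r=3. The other variables each still have more than one consistent value. That makes 3.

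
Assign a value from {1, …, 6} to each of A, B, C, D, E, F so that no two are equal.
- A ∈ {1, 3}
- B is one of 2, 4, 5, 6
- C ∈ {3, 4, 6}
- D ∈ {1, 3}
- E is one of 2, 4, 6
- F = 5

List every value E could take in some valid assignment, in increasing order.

2, 4, 6

F must be 5 (only option left). So B can't be 5.
A and D between them cover only {1, 3} — a naked pair. Remove those values from C.
No further eliminations apply; E can still be any of 2, 4, 6.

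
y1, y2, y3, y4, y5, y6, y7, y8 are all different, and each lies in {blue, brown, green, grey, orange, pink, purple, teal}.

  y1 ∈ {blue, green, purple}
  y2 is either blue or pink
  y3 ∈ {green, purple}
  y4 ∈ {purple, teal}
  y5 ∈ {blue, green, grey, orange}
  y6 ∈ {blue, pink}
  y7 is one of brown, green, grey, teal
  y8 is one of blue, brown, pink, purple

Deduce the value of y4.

teal

The 8 variables together cover exactly {blue, brown, green, grey, orange, pink, purple, teal} — 8 values for 8 variables — and orange appears only in y5's list, so y5 = orange.
The 7 still-open variables together cover exactly {blue, brown, green, grey, pink, purple, teal} — 7 values for 7 variables — and grey appears only in y7's list, so y7 = grey.
Among the 6 still-open variables, brown fits only y8 (and all 6 values in {blue, brown, green, pink, purple, teal} must be used), so y8 = brown.
The 5 still-open variables together cover exactly {blue, green, pink, purple, teal} — 5 values for 5 variables — and teal appears only in y4's list, so y4 = teal.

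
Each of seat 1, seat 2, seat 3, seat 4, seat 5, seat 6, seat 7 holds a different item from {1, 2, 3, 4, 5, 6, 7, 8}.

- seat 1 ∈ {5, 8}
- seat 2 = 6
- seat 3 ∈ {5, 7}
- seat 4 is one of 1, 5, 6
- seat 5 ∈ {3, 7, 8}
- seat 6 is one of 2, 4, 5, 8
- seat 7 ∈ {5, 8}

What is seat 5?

3

seat 2 must be 6 (only option left). Remove 6 from seat 4.
The 2 variables seat 1 and seat 7 are confined to {5, 8}, which locks those values in; drop them from seat 3, seat 4, seat 5, seat 6.
seat 3 has just one choice, so seat 3 = 7. Strike 7 from seat 5.
So seat 5 = 3.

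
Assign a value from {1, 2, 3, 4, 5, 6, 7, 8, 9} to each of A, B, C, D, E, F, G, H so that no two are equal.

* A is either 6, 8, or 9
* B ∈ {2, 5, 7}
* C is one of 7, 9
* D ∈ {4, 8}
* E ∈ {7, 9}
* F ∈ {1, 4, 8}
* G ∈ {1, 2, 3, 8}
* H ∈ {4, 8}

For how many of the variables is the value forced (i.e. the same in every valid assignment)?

2

C and E share exactly the 2 values {7, 9}; by pigeonhole those values go to them, so strike 7, 9 from A, B.
D and H between them cover only {4, 8} — a naked pair. Remove those values from A, F, G.
A has just one choice, so A = 6.
F has just one choice, so F = 1. So G can't be 1.
Determined: A=6, F=1. The other variables each still have more than one consistent value. That makes 2.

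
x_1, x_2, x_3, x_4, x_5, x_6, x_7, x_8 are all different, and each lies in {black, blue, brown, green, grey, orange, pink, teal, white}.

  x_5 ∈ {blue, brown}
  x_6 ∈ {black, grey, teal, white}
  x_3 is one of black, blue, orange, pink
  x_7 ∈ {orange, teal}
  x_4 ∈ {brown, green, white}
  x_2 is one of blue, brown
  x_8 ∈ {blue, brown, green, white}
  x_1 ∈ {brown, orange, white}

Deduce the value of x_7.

teal

x_2 and x_5 share exactly the 2 values {blue, brown}; by pigeonhole those values go to them, so strike blue, brown from x_1, x_3, x_4, x_8.
The 2 variables x_4 and x_8 are confined to {green, white}, which locks those values in; drop them from x_1, x_6.
x_1 has just one choice, so x_1 = orange. Eliminate orange elsewhere: x_3, x_7.
So x_7 = teal.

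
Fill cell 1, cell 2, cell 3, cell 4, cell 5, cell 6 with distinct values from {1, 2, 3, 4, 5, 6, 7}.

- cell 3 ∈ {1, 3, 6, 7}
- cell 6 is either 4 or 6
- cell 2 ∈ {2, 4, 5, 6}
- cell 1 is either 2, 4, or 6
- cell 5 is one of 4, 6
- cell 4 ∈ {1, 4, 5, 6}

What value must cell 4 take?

The 2 variables cell 5 and cell 6 are confined to {4, 6}, which locks those values in; drop them from cell 1, cell 2, cell 3, cell 4.
cell 1 has just one choice, so cell 1 = 2. Strike 2 from cell 2.
That leaves cell 2 = 5. Strike 5 from cell 4.
So cell 4 = 1.

1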